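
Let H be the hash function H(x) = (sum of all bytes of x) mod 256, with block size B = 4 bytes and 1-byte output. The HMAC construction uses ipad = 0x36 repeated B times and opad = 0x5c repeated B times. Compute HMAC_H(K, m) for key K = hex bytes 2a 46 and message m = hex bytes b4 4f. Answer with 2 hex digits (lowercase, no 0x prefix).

43

Key hex bytes 2a 46 is 2 bytes ≤ B = 4; zero-pad to 4 bytes: K' = 2a 46 00 00.
K' ⊕ ipad = 1c 70 36 36.  K' ⊕ opad = 76 1a 5c 5c.
Inner input = (K'⊕ipad) ∥ m = 1c 70 36 36 ∥ b4 4f.
Inner hash: sum = 28+112+54+54+180+79 = 507; mod 256 = 251 → fb.
Outer input = (K'⊕opad) ∥ inner = 76 1a 5c 5c ∥ fb.
Outer hash (tag): sum = 118+26+92+92+251 = 579; mod 256 = 67 → 43.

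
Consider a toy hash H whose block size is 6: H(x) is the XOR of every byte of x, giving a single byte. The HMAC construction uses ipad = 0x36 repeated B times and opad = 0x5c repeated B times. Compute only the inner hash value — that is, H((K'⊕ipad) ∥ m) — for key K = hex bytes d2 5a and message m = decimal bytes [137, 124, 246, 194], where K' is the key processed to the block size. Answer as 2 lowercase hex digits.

49

Key hex bytes d2 5a is 2 bytes ≤ B = 6; zero-pad to 6 bytes: K' = d2 5a 00 00 00 00.
K' ⊕ ipad = e4 6c 36 36 36 36.
Inner input = e4 6c 36 36 36 36 ∥ 89 7c f6 c2.
Inner hash: XOR e4⊕6c⊕36⊕36⊕36⊕36⊕89⊕7c⊕f6⊕c2 = 49.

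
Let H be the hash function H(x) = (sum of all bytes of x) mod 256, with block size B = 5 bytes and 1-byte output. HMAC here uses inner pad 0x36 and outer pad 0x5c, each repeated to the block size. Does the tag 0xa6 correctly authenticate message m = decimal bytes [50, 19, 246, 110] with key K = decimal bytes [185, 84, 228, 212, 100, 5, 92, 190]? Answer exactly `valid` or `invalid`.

Key decimal bytes [185, 84, 228, 212, 100, 5, 92, 190] = b9 54 e4 d4 64 05 5c be is 8 bytes > B = 5, so hash it first: H(key) = 48, then zero-pad to 5 bytes: K' = 48 00 00 00 00.
K' ⊕ ipad = 7e 36 36 36 36; K' ⊕ opad = 14 5c 5c 5c 5c.
Inner hash: sum = 126+54+54+54+54+50+19+246+110 = 767; mod 256 = 255 → ff.
Outer hash (recomputed tag): sum = 20+92+92+92+92+255 = 643; mod 256 = 131 → 83.
Recomputed tag = 83; claimed = a6 → mismatch.

invalid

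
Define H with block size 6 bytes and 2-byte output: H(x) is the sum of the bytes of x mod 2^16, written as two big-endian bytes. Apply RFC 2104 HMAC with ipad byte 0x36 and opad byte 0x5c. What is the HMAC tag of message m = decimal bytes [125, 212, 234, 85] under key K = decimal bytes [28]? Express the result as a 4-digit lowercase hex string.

Key decimal bytes [28] = 1c is 1 byte ≤ B = 6; zero-pad to 6 bytes: K' = 1c 00 00 00 00 00.
K' ⊕ ipad = 2a 36 36 36 36 36.  K' ⊕ opad = 40 5c 5c 5c 5c 5c.
Inner input = (K'⊕ipad) ∥ m = 2a 36 36 36 36 36 ∥ 7d d4 ea 55.
Inner hash: sum = 42+54+54+54+54+54+125+212+234+85 = 968 → 03 c8.
Outer input = (K'⊕opad) ∥ inner = 40 5c 5c 5c 5c 5c ∥ 03 c8.
Outer hash (tag): sum = 64+92+92+92+92+92+3+200 = 727 → 02 d7.

02d7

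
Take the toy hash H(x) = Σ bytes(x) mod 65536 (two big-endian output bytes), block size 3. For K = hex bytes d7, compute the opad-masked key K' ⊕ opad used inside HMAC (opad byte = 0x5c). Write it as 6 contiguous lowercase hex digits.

Key hex bytes d7 is 1 byte ≤ B = 3; zero-pad to 3 bytes: K' = d7 00 00.
XOR each byte with 0x5c: d7⊕5c=8b, 00⊕5c=5c, 00⊕5c=5c.

8b5c5c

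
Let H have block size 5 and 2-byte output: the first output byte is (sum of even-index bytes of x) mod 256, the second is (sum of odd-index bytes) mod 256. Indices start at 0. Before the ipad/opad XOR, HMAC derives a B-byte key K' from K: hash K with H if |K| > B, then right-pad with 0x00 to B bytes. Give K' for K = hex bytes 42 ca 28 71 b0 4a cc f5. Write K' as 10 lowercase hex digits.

e67a000000

|K| = 8 > B = 5, so first hash the key.
H(K): even-index sum = 486 mod 256 = 230; odd-index sum = 634 mod 256 = 122 → e6 7a.
Zero-pad H(K) = e6 7a to 5 bytes: K' = e6 7a 00 00 00.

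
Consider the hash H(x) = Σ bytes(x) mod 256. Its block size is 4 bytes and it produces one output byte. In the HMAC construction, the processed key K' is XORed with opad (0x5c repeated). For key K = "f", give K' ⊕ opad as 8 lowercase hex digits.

3a5c5c5c

Key "f" = 66 is 1 byte ≤ B = 4; zero-pad to 4 bytes: K' = 66 00 00 00.
XOR each byte with 0x5c: 66⊕5c=3a, 00⊕5c=5c, 00⊕5c=5c, 00⊕5c=5c.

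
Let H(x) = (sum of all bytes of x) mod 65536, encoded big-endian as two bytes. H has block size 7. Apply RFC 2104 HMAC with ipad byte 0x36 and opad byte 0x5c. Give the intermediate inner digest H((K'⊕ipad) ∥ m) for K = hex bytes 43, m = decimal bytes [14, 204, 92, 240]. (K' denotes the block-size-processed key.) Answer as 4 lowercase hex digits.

03df

Key hex bytes 43 is 1 byte ≤ B = 7; zero-pad to 7 bytes: K' = 43 00 00 00 00 00 00.
K' ⊕ ipad = 75 36 36 36 36 36 36.
Inner input = 75 36 36 36 36 36 36 ∥ 0e cc 5c f0.
Inner hash: sum = 117+54+54+54+54+54+54+14+204+92+240 = 991 → 03 df.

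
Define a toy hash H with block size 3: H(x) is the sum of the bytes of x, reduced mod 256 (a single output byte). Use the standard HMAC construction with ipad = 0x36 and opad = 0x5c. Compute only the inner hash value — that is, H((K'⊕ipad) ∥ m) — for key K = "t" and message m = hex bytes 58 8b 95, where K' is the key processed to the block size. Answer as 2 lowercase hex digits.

Key "t" = 74 is 1 byte ≤ B = 3; zero-pad to 3 bytes: K' = 74 00 00.
K' ⊕ ipad = 42 36 36.
Inner input = 42 36 36 ∥ 58 8b 95.
Inner hash: sum = 66+54+54+88+139+149 = 550; mod 256 = 38 → 26.

26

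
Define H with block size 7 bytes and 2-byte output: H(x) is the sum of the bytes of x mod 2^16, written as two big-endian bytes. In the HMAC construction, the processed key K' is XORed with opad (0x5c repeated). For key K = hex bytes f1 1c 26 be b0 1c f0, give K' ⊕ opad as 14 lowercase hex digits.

ad407ae2ec40ac

Key hex bytes f1 1c 26 be b0 1c f0 is exactly B = 7 bytes: K' = f1 1c 26 be b0 1c f0.
XOR each byte with 0x5c: f1⊕5c=ad, 1c⊕5c=40, 26⊕5c=7a, be⊕5c=e2, b0⊕5c=ec, 1c⊕5c=40, f0⊕5c=ac.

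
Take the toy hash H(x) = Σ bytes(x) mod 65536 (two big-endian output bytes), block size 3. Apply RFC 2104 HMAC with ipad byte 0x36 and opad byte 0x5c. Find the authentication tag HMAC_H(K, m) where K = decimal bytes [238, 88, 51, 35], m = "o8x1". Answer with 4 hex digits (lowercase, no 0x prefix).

Key decimal bytes [238, 88, 51, 35] = ee 58 33 23 is 4 bytes > B = 3, so hash it first: H(key) = 01 9c, then zero-pad to 3 bytes: K' = 01 9c 00.
K' ⊕ ipad = 37 aa 36.  K' ⊕ opad = 5d c0 5c.
Inner input = (K'⊕ipad) ∥ m = 37 aa 36 ∥ 6f 38 78 31.
Inner hash: sum = 55+170+54+111+56+120+49 = 615 → 02 67.
Outer input = (K'⊕opad) ∥ inner = 5d c0 5c ∥ 02 67.
Outer hash (tag): sum = 93+192+92+2+103 = 482 → 01 e2.

01e2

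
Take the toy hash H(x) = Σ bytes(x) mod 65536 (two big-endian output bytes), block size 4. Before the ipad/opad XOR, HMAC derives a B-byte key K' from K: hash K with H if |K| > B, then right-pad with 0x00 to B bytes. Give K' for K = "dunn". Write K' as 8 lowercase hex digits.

64756e6e

Key "dunn" = 64 75 6e 6e is exactly B = 4 bytes: K' = 64 75 6e 6e.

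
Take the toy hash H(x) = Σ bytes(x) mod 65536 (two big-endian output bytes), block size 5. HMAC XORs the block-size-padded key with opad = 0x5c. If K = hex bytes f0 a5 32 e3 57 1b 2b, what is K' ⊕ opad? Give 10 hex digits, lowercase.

Key hex bytes f0 a5 32 e3 57 1b 2b is 7 bytes > B = 5, so hash it first: H(key) = 03 47, then zero-pad to 5 bytes: K' = 03 47 00 00 00.
XOR each byte with 0x5c: 03⊕5c=5f, 47⊕5c=1b, 00⊕5c=5c, 00⊕5c=5c, 00⊕5c=5c.

5f1b5c5c5c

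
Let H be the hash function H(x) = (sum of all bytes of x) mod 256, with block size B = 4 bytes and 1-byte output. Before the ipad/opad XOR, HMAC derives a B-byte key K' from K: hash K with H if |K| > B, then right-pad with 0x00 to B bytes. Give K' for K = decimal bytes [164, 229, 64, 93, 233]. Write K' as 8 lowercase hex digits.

|K| = 5 > B = 4, so first hash the key.
H(K): sum = 164+229+64+93+233 = 783; mod 256 = 15 → 0f.
Zero-pad H(K) = 0f to 4 bytes: K' = 0f 00 00 00.

0f000000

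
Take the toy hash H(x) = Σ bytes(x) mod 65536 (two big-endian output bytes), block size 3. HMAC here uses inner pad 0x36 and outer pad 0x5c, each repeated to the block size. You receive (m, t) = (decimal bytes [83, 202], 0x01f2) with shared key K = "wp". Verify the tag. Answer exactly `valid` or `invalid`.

invalid

Key "wp" = 77 70 is 2 bytes ≤ B = 3; zero-pad to 3 bytes: K' = 77 70 00.
K' ⊕ ipad = 41 46 36; K' ⊕ opad = 2b 2c 5c.
Inner hash: sum = 65+70+54+83+202 = 474 → 01 da.
Outer hash (recomputed tag): sum = 43+44+92+1+218 = 398 → 01 8e.
Recomputed tag = 018e; claimed = 01f2 → mismatch.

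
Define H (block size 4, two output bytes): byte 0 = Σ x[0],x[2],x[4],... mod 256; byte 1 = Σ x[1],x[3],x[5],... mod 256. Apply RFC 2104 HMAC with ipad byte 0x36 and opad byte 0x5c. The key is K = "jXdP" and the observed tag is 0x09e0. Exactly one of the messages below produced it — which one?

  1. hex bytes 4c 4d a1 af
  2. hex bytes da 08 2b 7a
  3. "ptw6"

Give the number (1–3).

Key "jXdP" = 6a 58 64 50 is exactly B = 4 bytes: K' = 6a 58 64 50.
K' ⊕ ipad = 5c 6e 52 66; K' ⊕ opad = 36 04 38 0c.
m1: inner = H(5c 6e 52 66 4c 4d a1 af) = 9b d0; tag = H(36 04 38 0c 9b d0) = 09e0 ← matches
m2: inner = H(5c 6e 52 66 da 08 2b 7a) = b3 56; tag = H(36 04 38 0c b3 56) = 2166
m3: inner = H(5c 6e 52 66 70 74 77 36) = 95 7e; tag = H(36 04 38 0c 95 7e) = 038e

1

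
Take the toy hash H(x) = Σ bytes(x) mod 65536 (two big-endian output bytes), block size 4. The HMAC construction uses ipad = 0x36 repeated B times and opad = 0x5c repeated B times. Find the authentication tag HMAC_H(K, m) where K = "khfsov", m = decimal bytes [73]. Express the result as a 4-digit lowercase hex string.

0274

Key "khfsov" = 6b 68 66 73 6f 76 is 6 bytes > B = 4, so hash it first: H(key) = 02 91, then zero-pad to 4 bytes: K' = 02 91 00 00.
K' ⊕ ipad = 34 a7 36 36.  K' ⊕ opad = 5e cd 5c 5c.
Inner input = (K'⊕ipad) ∥ m = 34 a7 36 36 ∥ 49.
Inner hash: sum = 52+167+54+54+73 = 400 → 01 90.
Outer input = (K'⊕opad) ∥ inner = 5e cd 5c 5c ∥ 01 90.
Outer hash (tag): sum = 94+205+92+92+1+144 = 628 → 02 74.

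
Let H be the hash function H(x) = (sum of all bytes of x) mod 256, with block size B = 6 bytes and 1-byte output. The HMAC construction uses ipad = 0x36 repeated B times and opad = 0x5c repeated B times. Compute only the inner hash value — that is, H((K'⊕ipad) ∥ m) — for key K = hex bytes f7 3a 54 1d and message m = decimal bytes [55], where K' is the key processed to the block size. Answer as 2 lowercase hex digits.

Key hex bytes f7 3a 54 1d is 4 bytes ≤ B = 6; zero-pad to 6 bytes: K' = f7 3a 54 1d 00 00.
K' ⊕ ipad = c1 0c 62 2b 36 36.
Inner input = c1 0c 62 2b 36 36 ∥ 37.
Inner hash: sum = 193+12+98+43+54+54+55 = 509; mod 256 = 253 → fd.

fd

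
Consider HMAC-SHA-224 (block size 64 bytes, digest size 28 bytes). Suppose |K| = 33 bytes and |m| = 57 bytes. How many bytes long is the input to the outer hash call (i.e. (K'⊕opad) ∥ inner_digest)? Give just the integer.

92

Key is 33 ≤ 64 bytes, zero-padded: |K'| = 64.
Outer input = (K'⊕opad) ∥ H(inner) → 64 + 28 = 92 bytes.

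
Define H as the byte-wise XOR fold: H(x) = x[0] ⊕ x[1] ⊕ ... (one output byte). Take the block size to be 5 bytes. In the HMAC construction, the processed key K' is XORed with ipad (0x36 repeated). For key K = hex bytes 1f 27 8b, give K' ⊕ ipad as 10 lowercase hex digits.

2911bd3636

Key hex bytes 1f 27 8b is 3 bytes ≤ B = 5; zero-pad to 5 bytes: K' = 1f 27 8b 00 00.
XOR each byte with 0x36: 1f⊕36=29, 27⊕36=11, 8b⊕36=bd, 00⊕36=36, 00⊕36=36.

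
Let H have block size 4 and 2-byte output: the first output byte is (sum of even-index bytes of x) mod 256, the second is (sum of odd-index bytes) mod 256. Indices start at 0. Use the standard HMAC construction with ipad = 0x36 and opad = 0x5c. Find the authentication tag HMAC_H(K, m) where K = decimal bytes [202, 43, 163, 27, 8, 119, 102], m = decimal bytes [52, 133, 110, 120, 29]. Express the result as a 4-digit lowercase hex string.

c5fb

Key decimal bytes [202, 43, 163, 27, 8, 119, 102] = ca 2b a3 1b 08 77 66 is 7 bytes > B = 4, so hash it first: H(key) = db bd, then zero-pad to 4 bytes: K' = db bd 00 00.
K' ⊕ ipad = ed 8b 36 36.  K' ⊕ opad = 87 e1 5c 5c.
Inner input = (K'⊕ipad) ∥ m = ed 8b 36 36 ∥ 34 85 6e 78 1d.
Inner hash: even-index sum = 482 mod 256 = 226; odd-index sum = 446 mod 256 = 190 → e2 be.
Outer input = (K'⊕opad) ∥ inner = 87 e1 5c 5c ∥ e2 be.
Outer hash (tag): even-index sum = 453 mod 256 = 197; odd-index sum = 507 mod 256 = 251 → c5 fb.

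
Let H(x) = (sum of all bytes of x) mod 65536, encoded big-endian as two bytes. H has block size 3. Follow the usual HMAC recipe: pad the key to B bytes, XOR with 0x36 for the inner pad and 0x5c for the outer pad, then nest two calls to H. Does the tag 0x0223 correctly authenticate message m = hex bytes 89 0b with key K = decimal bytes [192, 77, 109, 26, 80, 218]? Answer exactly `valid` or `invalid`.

valid

Key decimal bytes [192, 77, 109, 26, 80, 218] = c0 4d 6d 1a 50 da is 6 bytes > B = 3, so hash it first: H(key) = 02 be, then zero-pad to 3 bytes: K' = 02 be 00.
K' ⊕ ipad = 34 88 36; K' ⊕ opad = 5e e2 5c.
Inner hash: sum = 52+136+54+137+11 = 390 → 01 86.
Outer hash (recomputed tag): sum = 94+226+92+1+134 = 547 → 02 23.
Recomputed tag = 0223; claimed = 0223 → match.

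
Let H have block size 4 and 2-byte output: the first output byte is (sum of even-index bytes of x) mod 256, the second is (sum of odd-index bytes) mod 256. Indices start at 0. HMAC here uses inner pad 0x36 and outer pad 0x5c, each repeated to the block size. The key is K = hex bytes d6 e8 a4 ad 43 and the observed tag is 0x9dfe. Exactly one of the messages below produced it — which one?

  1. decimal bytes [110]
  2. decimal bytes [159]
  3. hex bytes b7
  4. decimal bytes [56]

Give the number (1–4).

Key hex bytes d6 e8 a4 ad 43 is 5 bytes > B = 4, so hash it first: H(key) = bd 95, then zero-pad to 4 bytes: K' = bd 95 00 00.
K' ⊕ ipad = 8b a3 36 36; K' ⊕ opad = e1 c9 5c 5c.
m1: inner = H(8b a3 36 36 6e) = 2f d9; tag = H(e1 c9 5c 5c 2f d9) = 6cfe
m2: inner = H(8b a3 36 36 9f) = 60 d9; tag = H(e1 c9 5c 5c 60 d9) = 9dfe ← matches
m3: inner = H(8b a3 36 36 b7) = 78 d9; tag = H(e1 c9 5c 5c 78 d9) = b5fe
m4: inner = H(8b a3 36 36 38) = f9 d9; tag = H(e1 c9 5c 5c f9 d9) = 36fe

2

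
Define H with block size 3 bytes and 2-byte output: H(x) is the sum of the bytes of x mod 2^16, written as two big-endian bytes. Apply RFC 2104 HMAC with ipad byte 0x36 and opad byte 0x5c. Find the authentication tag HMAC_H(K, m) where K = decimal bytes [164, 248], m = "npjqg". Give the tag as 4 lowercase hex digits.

02b1

Key decimal bytes [164, 248] = a4 f8 is 2 bytes ≤ B = 3; zero-pad to 3 bytes: K' = a4 f8 00.
K' ⊕ ipad = 92 ce 36.  K' ⊕ opad = f8 a4 5c.
Inner input = (K'⊕ipad) ∥ m = 92 ce 36 ∥ 6e 70 6a 71 67.
Inner hash: sum = 146+206+54+110+112+106+113+103 = 950 → 03 b6.
Outer input = (K'⊕opad) ∥ inner = f8 a4 5c ∥ 03 b6.
Outer hash (tag): sum = 248+164+92+3+182 = 689 → 02 b1.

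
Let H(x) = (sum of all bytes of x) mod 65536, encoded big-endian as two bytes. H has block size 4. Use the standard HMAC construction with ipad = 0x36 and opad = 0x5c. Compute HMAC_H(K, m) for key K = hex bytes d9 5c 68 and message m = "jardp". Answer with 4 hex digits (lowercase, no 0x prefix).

0216

Key hex bytes d9 5c 68 is 3 bytes ≤ B = 4; zero-pad to 4 bytes: K' = d9 5c 68 00.
K' ⊕ ipad = ef 6a 5e 36.  K' ⊕ opad = 85 00 34 5c.
Inner input = (K'⊕ipad) ∥ m = ef 6a 5e 36 ∥ 6a 61 72 64 70.
Inner hash: sum = 239+106+94+54+106+97+114+100+112 = 1022 → 03 fe.
Outer input = (K'⊕opad) ∥ inner = 85 00 34 5c ∥ 03 fe.
Outer hash (tag): sum = 133+0+52+92+3+254 = 534 → 02 16.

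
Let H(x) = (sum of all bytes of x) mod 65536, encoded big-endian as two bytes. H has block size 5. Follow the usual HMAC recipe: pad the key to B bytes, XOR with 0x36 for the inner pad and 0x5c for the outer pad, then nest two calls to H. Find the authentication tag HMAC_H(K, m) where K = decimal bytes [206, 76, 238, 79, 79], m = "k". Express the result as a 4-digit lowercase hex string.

Key decimal bytes [206, 76, 238, 79, 79] = ce 4c ee 4f 4f is exactly B = 5 bytes: K' = ce 4c ee 4f 4f.
K' ⊕ ipad = f8 7a d8 79 79.  K' ⊕ opad = 92 10 b2 13 13.
Inner input = (K'⊕ipad) ∥ m = f8 7a d8 79 79 ∥ 6b.
Inner hash: sum = 248+122+216+121+121+107 = 935 → 03 a7.
Outer input = (K'⊕opad) ∥ inner = 92 10 b2 13 13 ∥ 03 a7.
Outer hash (tag): sum = 146+16+178+19+19+3+167 = 548 → 02 24.

0224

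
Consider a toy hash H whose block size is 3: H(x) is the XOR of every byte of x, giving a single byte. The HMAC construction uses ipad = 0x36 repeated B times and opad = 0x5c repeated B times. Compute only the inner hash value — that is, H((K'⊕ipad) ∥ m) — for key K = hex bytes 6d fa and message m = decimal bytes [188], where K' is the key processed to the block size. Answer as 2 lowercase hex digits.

Key hex bytes 6d fa is 2 bytes ≤ B = 3; zero-pad to 3 bytes: K' = 6d fa 00.
K' ⊕ ipad = 5b cc 36.
Inner input = 5b cc 36 ∥ bc.
Inner hash: XOR 5b⊕cc⊕36⊕bc = 1d.

1d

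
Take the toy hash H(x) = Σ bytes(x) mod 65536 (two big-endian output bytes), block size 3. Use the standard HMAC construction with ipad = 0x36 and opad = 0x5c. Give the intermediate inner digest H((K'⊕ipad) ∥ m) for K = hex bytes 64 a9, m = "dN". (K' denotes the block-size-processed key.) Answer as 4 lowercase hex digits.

01d9

Key hex bytes 64 a9 is 2 bytes ≤ B = 3; zero-pad to 3 bytes: K' = 64 a9 00.
K' ⊕ ipad = 52 9f 36.
Inner input = 52 9f 36 ∥ 64 4e.
Inner hash: sum = 82+159+54+100+78 = 473 → 01 d9.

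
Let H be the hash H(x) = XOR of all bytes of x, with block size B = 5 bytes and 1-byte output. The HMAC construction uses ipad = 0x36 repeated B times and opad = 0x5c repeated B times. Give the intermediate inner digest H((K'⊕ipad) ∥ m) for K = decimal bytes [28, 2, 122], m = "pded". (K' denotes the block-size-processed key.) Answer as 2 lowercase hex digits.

47

Key decimal bytes [28, 2, 122] = 1c 02 7a is 3 bytes ≤ B = 5; zero-pad to 5 bytes: K' = 1c 02 7a 00 00.
K' ⊕ ipad = 2a 34 4c 36 36.
Inner input = 2a 34 4c 36 36 ∥ 70 64 65 64.
Inner hash: XOR 2a⊕34⊕4c⊕36⊕36⊕70⊕64⊕65⊕64 = 47.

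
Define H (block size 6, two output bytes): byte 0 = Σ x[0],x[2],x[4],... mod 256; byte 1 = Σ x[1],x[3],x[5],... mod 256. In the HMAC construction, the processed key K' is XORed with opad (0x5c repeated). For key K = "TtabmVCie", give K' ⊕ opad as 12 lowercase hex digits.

Key "TtabmVCie" = 54 74 61 62 6d 56 43 69 65 is 9 bytes > B = 6, so hash it first: H(key) = ca 95, then zero-pad to 6 bytes: K' = ca 95 00 00 00 00.
XOR each byte with 0x5c: ca⊕5c=96, 95⊕5c=c9, 00⊕5c=5c, 00⊕5c=5c, 00⊕5c=5c, 00⊕5c=5c.

96c95c5c5c5c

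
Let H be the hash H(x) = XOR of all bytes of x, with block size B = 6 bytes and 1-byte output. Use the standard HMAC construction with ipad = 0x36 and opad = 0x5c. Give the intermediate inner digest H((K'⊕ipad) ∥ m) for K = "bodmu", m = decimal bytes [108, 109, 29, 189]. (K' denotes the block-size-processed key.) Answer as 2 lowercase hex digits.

d0

Key "bodmu" = 62 6f 64 6d 75 is 5 bytes ≤ B = 6; zero-pad to 6 bytes: K' = 62 6f 64 6d 75 00.
K' ⊕ ipad = 54 59 52 5b 43 36.
Inner input = 54 59 52 5b 43 36 ∥ 6c 6d 1d bd.
Inner hash: XOR 54⊕59⊕52⊕5b⊕43⊕36⊕6c⊕6d⊕1d⊕bd = d0.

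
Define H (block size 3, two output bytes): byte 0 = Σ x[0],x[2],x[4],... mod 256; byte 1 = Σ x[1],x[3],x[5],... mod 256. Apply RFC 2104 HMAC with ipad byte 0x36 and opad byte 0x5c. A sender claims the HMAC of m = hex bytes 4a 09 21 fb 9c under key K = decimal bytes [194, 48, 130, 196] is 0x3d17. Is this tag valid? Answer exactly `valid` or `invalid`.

invalid

Key decimal bytes [194, 48, 130, 196] = c2 30 82 c4 is 4 bytes > B = 3, so hash it first: H(key) = 44 f4, then zero-pad to 3 bytes: K' = 44 f4 00.
K' ⊕ ipad = 72 c2 36; K' ⊕ opad = 18 a8 5c.
Inner hash: even-index sum = 428 mod 256 = 172; odd-index sum = 457 mod 256 = 201 → ac c9.
Outer hash (recomputed tag): even-index sum = 317 mod 256 = 61; odd-index sum = 340 mod 256 = 84 → 3d 54.
Recomputed tag = 3d54; claimed = 3d17 → mismatch.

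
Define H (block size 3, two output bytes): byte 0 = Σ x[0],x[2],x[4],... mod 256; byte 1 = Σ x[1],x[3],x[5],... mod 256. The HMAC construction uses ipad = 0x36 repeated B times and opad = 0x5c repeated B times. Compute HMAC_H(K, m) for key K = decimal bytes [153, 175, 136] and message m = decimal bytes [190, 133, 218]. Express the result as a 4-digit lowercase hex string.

cae5

Key decimal bytes [153, 175, 136] = 99 af 88 is exactly B = 3 bytes: K' = 99 af 88.
K' ⊕ ipad = af 99 be.  K' ⊕ opad = c5 f3 d4.
Inner input = (K'⊕ipad) ∥ m = af 99 be ∥ be 85 da.
Inner hash: even-index sum = 498 mod 256 = 242; odd-index sum = 561 mod 256 = 49 → f2 31.
Outer input = (K'⊕opad) ∥ inner = c5 f3 d4 ∥ f2 31.
Outer hash (tag): even-index sum = 458 mod 256 = 202; odd-index sum = 485 mod 256 = 229 → ca e5.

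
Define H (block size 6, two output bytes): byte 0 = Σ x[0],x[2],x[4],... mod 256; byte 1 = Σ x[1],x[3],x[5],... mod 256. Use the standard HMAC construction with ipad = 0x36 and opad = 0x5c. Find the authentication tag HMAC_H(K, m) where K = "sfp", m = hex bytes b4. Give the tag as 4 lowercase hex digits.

Key "sfp" = 73 66 70 is 3 bytes ≤ B = 6; zero-pad to 6 bytes: K' = 73 66 70 00 00 00.
K' ⊕ ipad = 45 50 46 36 36 36.  K' ⊕ opad = 2f 3a 2c 5c 5c 5c.
Inner input = (K'⊕ipad) ∥ m = 45 50 46 36 36 36 ∥ b4.
Inner hash: even-index sum = 373 mod 256 = 117; odd-index sum = 188 mod 256 = 188 → 75 bc.
Outer input = (K'⊕opad) ∥ inner = 2f 3a 2c 5c 5c 5c ∥ 75 bc.
Outer hash (tag): even-index sum = 300 mod 256 = 44; odd-index sum = 430 mod 256 = 174 → 2c ae.

2cae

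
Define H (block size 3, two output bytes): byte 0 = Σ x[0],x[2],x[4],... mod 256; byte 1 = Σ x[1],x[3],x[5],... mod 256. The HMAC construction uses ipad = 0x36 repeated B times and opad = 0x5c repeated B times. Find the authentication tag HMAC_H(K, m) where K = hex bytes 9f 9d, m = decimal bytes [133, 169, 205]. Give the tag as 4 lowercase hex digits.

1c49

Key hex bytes 9f 9d is 2 bytes ≤ B = 3; zero-pad to 3 bytes: K' = 9f 9d 00.
K' ⊕ ipad = a9 ab 36.  K' ⊕ opad = c3 c1 5c.
Inner input = (K'⊕ipad) ∥ m = a9 ab 36 ∥ 85 a9 cd.
Inner hash: even-index sum = 392 mod 256 = 136; odd-index sum = 509 mod 256 = 253 → 88 fd.
Outer input = (K'⊕opad) ∥ inner = c3 c1 5c ∥ 88 fd.
Outer hash (tag): even-index sum = 540 mod 256 = 28; odd-index sum = 329 mod 256 = 73 → 1c 49.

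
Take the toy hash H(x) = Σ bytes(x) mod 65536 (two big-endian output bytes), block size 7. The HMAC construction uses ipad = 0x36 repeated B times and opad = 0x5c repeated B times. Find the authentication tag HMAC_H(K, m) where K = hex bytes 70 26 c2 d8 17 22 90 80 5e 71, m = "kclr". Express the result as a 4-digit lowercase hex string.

02a5

Key hex bytes 70 26 c2 d8 17 22 90 80 5e 71 is 10 bytes > B = 7, so hash it first: H(key) = 04 48, then zero-pad to 7 bytes: K' = 04 48 00 00 00 00 00.
K' ⊕ ipad = 32 7e 36 36 36 36 36.  K' ⊕ opad = 58 14 5c 5c 5c 5c 5c.
Inner input = (K'⊕ipad) ∥ m = 32 7e 36 36 36 36 36 ∥ 6b 63 6c 72.
Inner hash: sum = 50+126+54+54+54+54+54+107+99+108+114 = 874 → 03 6a.
Outer input = (K'⊕opad) ∥ inner = 58 14 5c 5c 5c 5c 5c ∥ 03 6a.
Outer hash (tag): sum = 88+20+92+92+92+92+92+3+106 = 677 → 02 a5.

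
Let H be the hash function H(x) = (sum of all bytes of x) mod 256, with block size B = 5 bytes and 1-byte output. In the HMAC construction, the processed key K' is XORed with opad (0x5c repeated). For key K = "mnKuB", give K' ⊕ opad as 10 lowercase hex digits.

Key "mnKuB" = 6d 6e 4b 75 42 is exactly B = 5 bytes: K' = 6d 6e 4b 75 42.
XOR each byte with 0x5c: 6d⊕5c=31, 6e⊕5c=32, 4b⊕5c=17, 75⊕5c=29, 42⊕5c=1e.

313217291e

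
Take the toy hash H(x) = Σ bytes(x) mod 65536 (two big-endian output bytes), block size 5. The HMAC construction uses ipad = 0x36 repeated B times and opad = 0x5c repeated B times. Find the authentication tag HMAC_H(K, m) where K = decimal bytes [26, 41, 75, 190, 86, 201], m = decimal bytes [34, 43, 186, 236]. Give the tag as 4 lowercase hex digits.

01d2

Key decimal bytes [26, 41, 75, 190, 86, 201] = 1a 29 4b be 56 c9 is 6 bytes > B = 5, so hash it first: H(key) = 02 6b, then zero-pad to 5 bytes: K' = 02 6b 00 00 00.
K' ⊕ ipad = 34 5d 36 36 36.  K' ⊕ opad = 5e 37 5c 5c 5c.
Inner input = (K'⊕ipad) ∥ m = 34 5d 36 36 36 ∥ 22 2b ba ec.
Inner hash: sum = 52+93+54+54+54+34+43+186+236 = 806 → 03 26.
Outer input = (K'⊕opad) ∥ inner = 5e 37 5c 5c 5c ∥ 03 26.
Outer hash (tag): sum = 94+55+92+92+92+3+38 = 466 → 01 d2.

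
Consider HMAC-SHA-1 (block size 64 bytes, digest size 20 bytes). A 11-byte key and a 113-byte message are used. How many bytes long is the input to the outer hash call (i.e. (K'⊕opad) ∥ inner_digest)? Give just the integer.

84

Key is 11 ≤ 64 bytes, zero-padded: |K'| = 64.
Outer input = (K'⊕opad) ∥ H(inner) → 64 + 20 = 84 bytes.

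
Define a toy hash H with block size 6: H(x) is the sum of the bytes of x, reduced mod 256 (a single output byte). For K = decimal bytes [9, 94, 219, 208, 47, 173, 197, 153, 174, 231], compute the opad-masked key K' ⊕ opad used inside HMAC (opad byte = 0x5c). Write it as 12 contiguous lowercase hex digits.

Key decimal bytes [9, 94, 219, 208, 47, 173, 197, 153, 174, 231] = 09 5e db d0 2f ad c5 99 ae e7 is 10 bytes > B = 6, so hash it first: H(key) = e1, then zero-pad to 6 bytes: K' = e1 00 00 00 00 00.
XOR each byte with 0x5c: e1⊕5c=bd, 00⊕5c=5c, 00⊕5c=5c, 00⊕5c=5c, 00⊕5c=5c, 00⊕5c=5c.

bd5c5c5c5c5c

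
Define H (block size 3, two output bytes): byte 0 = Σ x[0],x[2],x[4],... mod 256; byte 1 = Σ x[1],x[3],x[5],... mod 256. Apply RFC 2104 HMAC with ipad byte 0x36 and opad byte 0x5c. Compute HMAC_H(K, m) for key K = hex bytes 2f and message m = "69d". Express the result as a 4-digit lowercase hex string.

Key hex bytes 2f is 1 byte ≤ B = 3; zero-pad to 3 bytes: K' = 2f 00 00.
K' ⊕ ipad = 19 36 36.  K' ⊕ opad = 73 5c 5c.
Inner input = (K'⊕ipad) ∥ m = 19 36 36 ∥ 36 39 64.
Inner hash: even-index sum = 136 mod 256 = 136; odd-index sum = 208 mod 256 = 208 → 88 d0.
Outer input = (K'⊕opad) ∥ inner = 73 5c 5c ∥ 88 d0.
Outer hash (tag): even-index sum = 415 mod 256 = 159; odd-index sum = 228 mod 256 = 228 → 9f e4.

9fe4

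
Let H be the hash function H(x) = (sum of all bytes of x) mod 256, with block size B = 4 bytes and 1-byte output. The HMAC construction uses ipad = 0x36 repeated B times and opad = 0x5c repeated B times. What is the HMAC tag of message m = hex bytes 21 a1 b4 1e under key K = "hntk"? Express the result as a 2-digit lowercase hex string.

Key "hntk" = 68 6e 74 6b is exactly B = 4 bytes: K' = 68 6e 74 6b.
K' ⊕ ipad = 5e 58 42 5d.  K' ⊕ opad = 34 32 28 37.
Inner input = (K'⊕ipad) ∥ m = 5e 58 42 5d ∥ 21 a1 b4 1e.
Inner hash: sum = 94+88+66+93+33+161+180+30 = 745; mod 256 = 233 → e9.
Outer input = (K'⊕opad) ∥ inner = 34 32 28 37 ∥ e9.
Outer hash (tag): sum = 52+50+40+55+233 = 430; mod 256 = 174 → ae.

ae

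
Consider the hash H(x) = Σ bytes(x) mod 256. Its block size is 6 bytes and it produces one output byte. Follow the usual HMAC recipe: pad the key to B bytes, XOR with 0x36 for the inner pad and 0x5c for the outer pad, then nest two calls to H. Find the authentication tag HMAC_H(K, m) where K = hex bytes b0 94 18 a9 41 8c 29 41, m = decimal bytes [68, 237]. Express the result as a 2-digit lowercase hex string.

75

Key hex bytes b0 94 18 a9 41 8c 29 41 is 8 bytes > B = 6, so hash it first: H(key) = 3c, then zero-pad to 6 bytes: K' = 3c 00 00 00 00 00.
K' ⊕ ipad = 0a 36 36 36 36 36.  K' ⊕ opad = 60 5c 5c 5c 5c 5c.
Inner input = (K'⊕ipad) ∥ m = 0a 36 36 36 36 36 ∥ 44 ed.
Inner hash: sum = 10+54+54+54+54+54+68+237 = 585; mod 256 = 73 → 49.
Outer input = (K'⊕opad) ∥ inner = 60 5c 5c 5c 5c 5c ∥ 49.
Outer hash (tag): sum = 96+92+92+92+92+92+73 = 629; mod 256 = 117 → 75.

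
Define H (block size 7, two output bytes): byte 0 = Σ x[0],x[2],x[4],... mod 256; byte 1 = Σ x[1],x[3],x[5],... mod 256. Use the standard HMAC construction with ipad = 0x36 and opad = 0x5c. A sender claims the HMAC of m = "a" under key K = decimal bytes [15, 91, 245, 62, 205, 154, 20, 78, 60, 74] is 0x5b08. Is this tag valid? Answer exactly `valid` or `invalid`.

Key decimal bytes [15, 91, 245, 62, 205, 154, 20, 78, 60, 74] = 0f 5b f5 3e cd 9a 14 4e 3c 4a is 10 bytes > B = 7, so hash it first: H(key) = 21 cb, then zero-pad to 7 bytes: K' = 21 cb 00 00 00 00 00.
K' ⊕ ipad = 17 fd 36 36 36 36 36; K' ⊕ opad = 7d 97 5c 5c 5c 5c 5c.
Inner hash: even-index sum = 185 mod 256 = 185; odd-index sum = 458 mod 256 = 202 → b9 ca.
Outer hash (recomputed tag): even-index sum = 603 mod 256 = 91; odd-index sum = 520 mod 256 = 8 → 5b 08.
Recomputed tag = 5b08; claimed = 5b08 → match.

valid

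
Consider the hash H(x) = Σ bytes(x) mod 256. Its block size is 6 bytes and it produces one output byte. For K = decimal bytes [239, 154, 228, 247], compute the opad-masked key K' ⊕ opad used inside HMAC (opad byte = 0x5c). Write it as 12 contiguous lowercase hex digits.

b3c6b8ab5c5c

Key decimal bytes [239, 154, 228, 247] = ef 9a e4 f7 is 4 bytes ≤ B = 6; zero-pad to 6 bytes: K' = ef 9a e4 f7 00 00.
XOR each byte with 0x5c: ef⊕5c=b3, 9a⊕5c=c6, e4⊕5c=b8, f7⊕5c=ab, 00⊕5c=5c, 00⊕5c=5c.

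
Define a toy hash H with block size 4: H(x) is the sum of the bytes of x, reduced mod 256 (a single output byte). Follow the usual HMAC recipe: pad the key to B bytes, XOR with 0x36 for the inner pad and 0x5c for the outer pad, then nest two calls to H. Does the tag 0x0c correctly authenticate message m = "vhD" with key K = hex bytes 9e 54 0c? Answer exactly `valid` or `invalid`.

Key hex bytes 9e 54 0c is 3 bytes ≤ B = 4; zero-pad to 4 bytes: K' = 9e 54 0c 00.
K' ⊕ ipad = a8 62 3a 36; K' ⊕ opad = c2 08 50 5c.
Inner hash: sum = 168+98+58+54+118+104+68 = 668; mod 256 = 156 → 9c.
Outer hash (recomputed tag): sum = 194+8+80+92+156 = 530; mod 256 = 18 → 12.
Recomputed tag = 12; claimed = 0c → mismatch.

invalid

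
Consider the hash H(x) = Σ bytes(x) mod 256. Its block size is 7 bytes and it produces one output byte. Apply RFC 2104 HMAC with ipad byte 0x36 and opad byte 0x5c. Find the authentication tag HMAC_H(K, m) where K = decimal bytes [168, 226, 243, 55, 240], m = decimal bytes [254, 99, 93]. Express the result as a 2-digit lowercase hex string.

58

Key decimal bytes [168, 226, 243, 55, 240] = a8 e2 f3 37 f0 is 5 bytes ≤ B = 7; zero-pad to 7 bytes: K' = a8 e2 f3 37 f0 00 00.
K' ⊕ ipad = 9e d4 c5 01 c6 36 36.  K' ⊕ opad = f4 be af 6b ac 5c 5c.
Inner input = (K'⊕ipad) ∥ m = 9e d4 c5 01 c6 36 36 ∥ fe 63 5d.
Inner hash: sum = 158+212+197+1+198+54+54+254+99+93 = 1320; mod 256 = 40 → 28.
Outer input = (K'⊕opad) ∥ inner = f4 be af 6b ac 5c 5c ∥ 28.
Outer hash (tag): sum = 244+190+175+107+172+92+92+40 = 1112; mod 256 = 88 → 58.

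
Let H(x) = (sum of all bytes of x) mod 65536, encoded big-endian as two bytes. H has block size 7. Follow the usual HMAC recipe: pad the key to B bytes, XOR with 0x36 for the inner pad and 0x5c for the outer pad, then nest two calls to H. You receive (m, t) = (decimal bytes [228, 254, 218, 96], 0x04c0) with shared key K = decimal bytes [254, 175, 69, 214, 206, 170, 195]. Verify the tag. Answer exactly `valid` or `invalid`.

Key decimal bytes [254, 175, 69, 214, 206, 170, 195] = fe af 45 d6 ce aa c3 is exactly B = 7 bytes: K' = fe af 45 d6 ce aa c3.
K' ⊕ ipad = c8 99 73 e0 f8 9c f5; K' ⊕ opad = a2 f3 19 8a 92 f6 9f.
Inner hash: sum = 200+153+115+224+248+156+245+228+254+218+96 = 2137 → 08 59.
Outer hash (recomputed tag): sum = 162+243+25+138+146+246+159+8+89 = 1216 → 04 c0.
Recomputed tag = 04c0; claimed = 04c0 → match.

valid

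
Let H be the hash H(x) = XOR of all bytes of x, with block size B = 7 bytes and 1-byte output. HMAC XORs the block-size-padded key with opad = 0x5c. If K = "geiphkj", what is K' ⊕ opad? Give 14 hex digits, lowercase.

3b39352c343736

Key "geiphkj" = 67 65 69 70 68 6b 6a is exactly B = 7 bytes: K' = 67 65 69 70 68 6b 6a.
XOR each byte with 0x5c: 67⊕5c=3b, 65⊕5c=39, 69⊕5c=35, 70⊕5c=2c, 68⊕5c=34, 6b⊕5c=37, 6a⊕5c=36.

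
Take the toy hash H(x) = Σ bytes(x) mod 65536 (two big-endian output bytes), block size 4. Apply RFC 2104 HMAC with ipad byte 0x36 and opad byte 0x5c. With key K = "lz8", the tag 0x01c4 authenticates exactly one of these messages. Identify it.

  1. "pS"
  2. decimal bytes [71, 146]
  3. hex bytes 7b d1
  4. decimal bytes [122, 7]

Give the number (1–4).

1

Key "lz8" = 6c 7a 38 is 3 bytes ≤ B = 4; zero-pad to 4 bytes: K' = 6c 7a 38 00.
K' ⊕ ipad = 5a 4c 0e 36; K' ⊕ opad = 30 26 64 5c.
m1: inner = H(5a 4c 0e 36 70 53) = 01 ad; tag = H(30 26 64 5c 01 ad) = 01c4 ← matches
m2: inner = H(5a 4c 0e 36 47 92) = 01 c3; tag = H(30 26 64 5c 01 c3) = 01da
m3: inner = H(5a 4c 0e 36 7b d1) = 02 36; tag = H(30 26 64 5c 02 36) = 014e
m4: inner = H(5a 4c 0e 36 7a 07) = 01 6b; tag = H(30 26 64 5c 01 6b) = 0182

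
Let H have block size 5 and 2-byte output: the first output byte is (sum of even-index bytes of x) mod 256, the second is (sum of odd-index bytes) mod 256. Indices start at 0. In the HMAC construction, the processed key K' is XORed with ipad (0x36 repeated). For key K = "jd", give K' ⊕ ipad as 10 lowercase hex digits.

5c52363636

Key "jd" = 6a 64 is 2 bytes ≤ B = 5; zero-pad to 5 bytes: K' = 6a 64 00 00 00.
XOR each byte with 0x36: 6a⊕36=5c, 64⊕36=52, 00⊕36=36, 00⊕36=36, 00⊕36=36.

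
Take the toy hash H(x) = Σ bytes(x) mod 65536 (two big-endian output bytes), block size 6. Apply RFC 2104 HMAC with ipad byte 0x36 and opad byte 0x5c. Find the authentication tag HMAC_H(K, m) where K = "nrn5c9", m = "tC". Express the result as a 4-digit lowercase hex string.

01b3

Key "nrn5c9" = 6e 72 6e 35 63 39 is exactly B = 6 bytes: K' = 6e 72 6e 35 63 39.
K' ⊕ ipad = 58 44 58 03 55 0f.  K' ⊕ opad = 32 2e 32 69 3f 65.
Inner input = (K'⊕ipad) ∥ m = 58 44 58 03 55 0f ∥ 74 43.
Inner hash: sum = 88+68+88+3+85+15+116+67 = 530 → 02 12.
Outer input = (K'⊕opad) ∥ inner = 32 2e 32 69 3f 65 ∥ 02 12.
Outer hash (tag): sum = 50+46+50+105+63+101+2+18 = 435 → 01 b3.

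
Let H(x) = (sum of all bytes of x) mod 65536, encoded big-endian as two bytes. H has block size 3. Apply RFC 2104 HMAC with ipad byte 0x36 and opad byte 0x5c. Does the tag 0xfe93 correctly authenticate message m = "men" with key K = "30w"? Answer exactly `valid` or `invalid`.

Key "30w" = 33 30 77 is exactly B = 3 bytes: K' = 33 30 77.
K' ⊕ ipad = 05 06 41; K' ⊕ opad = 6f 6c 2b.
Inner hash: sum = 5+6+65+109+101+110 = 396 → 01 8c.
Outer hash (recomputed tag): sum = 111+108+43+1+140 = 403 → 01 93.
Recomputed tag = 0193; claimed = fe93 → mismatch.

invalid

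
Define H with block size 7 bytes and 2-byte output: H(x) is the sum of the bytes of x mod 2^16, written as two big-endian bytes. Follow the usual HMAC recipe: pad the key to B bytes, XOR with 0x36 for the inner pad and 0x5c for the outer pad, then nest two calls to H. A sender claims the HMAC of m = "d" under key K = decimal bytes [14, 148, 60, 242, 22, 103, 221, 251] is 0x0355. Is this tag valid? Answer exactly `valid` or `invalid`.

Key decimal bytes [14, 148, 60, 242, 22, 103, 221, 251] = 0e 94 3c f2 16 67 dd fb is 8 bytes > B = 7, so hash it first: H(key) = 04 25, then zero-pad to 7 bytes: K' = 04 25 00 00 00 00 00.
K' ⊕ ipad = 32 13 36 36 36 36 36; K' ⊕ opad = 58 79 5c 5c 5c 5c 5c.
Inner hash: sum = 50+19+54+54+54+54+54+100 = 439 → 01 b7.
Outer hash (recomputed tag): sum = 88+121+92+92+92+92+92+1+183 = 853 → 03 55.
Recomputed tag = 0355; claimed = 0355 → match.

valid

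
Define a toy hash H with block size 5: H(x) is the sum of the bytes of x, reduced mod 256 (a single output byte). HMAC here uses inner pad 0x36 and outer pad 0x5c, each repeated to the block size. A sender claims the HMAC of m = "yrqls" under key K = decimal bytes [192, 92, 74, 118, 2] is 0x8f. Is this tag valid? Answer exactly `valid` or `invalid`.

Key decimal bytes [192, 92, 74, 118, 2] = c0 5c 4a 76 02 is exactly B = 5 bytes: K' = c0 5c 4a 76 02.
K' ⊕ ipad = f6 6a 7c 40 34; K' ⊕ opad = 9c 00 16 2a 5e.
Inner hash: sum = 246+106+124+64+52+121+114+113+108+115 = 1163; mod 256 = 139 → 8b.
Outer hash (recomputed tag): sum = 156+0+22+42+94+139 = 453; mod 256 = 197 → c5.
Recomputed tag = c5; claimed = 8f → mismatch.

invalid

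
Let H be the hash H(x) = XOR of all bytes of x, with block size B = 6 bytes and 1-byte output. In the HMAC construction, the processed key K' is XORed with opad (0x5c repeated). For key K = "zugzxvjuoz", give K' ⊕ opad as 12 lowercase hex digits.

Key "zugzxvjuoz" = 7a 75 67 7a 78 76 6a 75 6f 7a is 10 bytes > B = 6, so hash it first: H(key) = 16, then zero-pad to 6 bytes: K' = 16 00 00 00 00 00.
XOR each byte with 0x5c: 16⊕5c=4a, 00⊕5c=5c, 00⊕5c=5c, 00⊕5c=5c, 00⊕5c=5c, 00⊕5c=5c.

4a5c5c5c5c5c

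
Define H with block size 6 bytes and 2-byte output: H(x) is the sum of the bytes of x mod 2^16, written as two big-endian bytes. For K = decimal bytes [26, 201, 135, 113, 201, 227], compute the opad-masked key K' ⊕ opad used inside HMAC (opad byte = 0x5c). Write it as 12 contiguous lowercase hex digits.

Key decimal bytes [26, 201, 135, 113, 201, 227] = 1a c9 87 71 c9 e3 is exactly B = 6 bytes: K' = 1a c9 87 71 c9 e3.
XOR each byte with 0x5c: 1a⊕5c=46, c9⊕5c=95, 87⊕5c=db, 71⊕5c=2d, c9⊕5c=95, e3⊕5c=bf.

4695db2d95bf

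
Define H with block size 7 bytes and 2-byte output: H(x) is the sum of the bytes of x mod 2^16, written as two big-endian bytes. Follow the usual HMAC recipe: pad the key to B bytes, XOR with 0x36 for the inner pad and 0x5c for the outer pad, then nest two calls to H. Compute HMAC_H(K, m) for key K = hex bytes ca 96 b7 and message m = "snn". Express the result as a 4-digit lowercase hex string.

0403

Key hex bytes ca 96 b7 is 3 bytes ≤ B = 7; zero-pad to 7 bytes: K' = ca 96 b7 00 00 00 00.
K' ⊕ ipad = fc a0 81 36 36 36 36.  K' ⊕ opad = 96 ca eb 5c 5c 5c 5c.
Inner input = (K'⊕ipad) ∥ m = fc a0 81 36 36 36 36 ∥ 73 6e 6e.
Inner hash: sum = 252+160+129+54+54+54+54+115+110+110 = 1092 → 04 44.
Outer input = (K'⊕opad) ∥ inner = 96 ca eb 5c 5c 5c 5c ∥ 04 44.
Outer hash (tag): sum = 150+202+235+92+92+92+92+4+68 = 1027 → 04 03.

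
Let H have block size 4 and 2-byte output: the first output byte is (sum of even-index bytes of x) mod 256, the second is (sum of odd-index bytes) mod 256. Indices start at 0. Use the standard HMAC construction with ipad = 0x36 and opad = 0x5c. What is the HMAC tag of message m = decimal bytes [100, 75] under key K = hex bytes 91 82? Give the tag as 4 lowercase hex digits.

6a6f

Key hex bytes 91 82 is 2 bytes ≤ B = 4; zero-pad to 4 bytes: K' = 91 82 00 00.
K' ⊕ ipad = a7 b4 36 36.  K' ⊕ opad = cd de 5c 5c.
Inner input = (K'⊕ipad) ∥ m = a7 b4 36 36 ∥ 64 4b.
Inner hash: even-index sum = 321 mod 256 = 65; odd-index sum = 309 mod 256 = 53 → 41 35.
Outer input = (K'⊕opad) ∥ inner = cd de 5c 5c ∥ 41 35.
Outer hash (tag): even-index sum = 362 mod 256 = 106; odd-index sum = 367 mod 256 = 111 → 6a 6f.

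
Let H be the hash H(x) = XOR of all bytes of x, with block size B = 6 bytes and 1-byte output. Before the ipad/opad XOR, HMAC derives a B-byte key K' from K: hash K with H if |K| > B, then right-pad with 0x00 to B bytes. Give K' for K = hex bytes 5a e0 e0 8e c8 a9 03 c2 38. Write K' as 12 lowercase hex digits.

4c0000000000

|K| = 9 > B = 6, so first hash the key.
H(K): XOR 5a⊕e0⊕e0⊕8e⊕c8⊕a9⊕03⊕c2⊕38 = 4c.
Zero-pad H(K) = 4c to 6 bytes: K' = 4c 00 00 00 00 00.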